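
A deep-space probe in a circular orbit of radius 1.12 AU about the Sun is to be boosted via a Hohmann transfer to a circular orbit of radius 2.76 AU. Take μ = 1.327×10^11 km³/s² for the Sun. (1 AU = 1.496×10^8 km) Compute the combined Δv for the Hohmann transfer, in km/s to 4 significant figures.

In km: r₁ = 1.12 × 1.496×10^8 = 1.67552×10^8 km; r₂ = 2.76 × 1.496×10^8 = 4.12896×10^8 km.
Transfer-ellipse semi-major axis a_t = (r₁ + r₂)/2 = (1.67552×10^8 + 4.12896×10^8)/2 = 2.90224×10^8 km.
Circular speed at r₁: v₁ = √(μ/r₁) = √(1.327×10^11/1.67552×10^8) = 28.142 km/s.
Transfer-orbit speed at r₁ (vis-viva): v_p = √[μ(2/r₁ − 1/a_t)] = 33.567 km/s.
First burn Δv₁ = |v_p − v₁| = 5.425 km/s.
At r₂, v₂ = √(μ/r₂) = 17.927 km/s.
Transfer-orbit speed at r₂: v_a = √[μ(2/r₂ − 1/a_t)] = 13.621 km/s.
Second burn Δv₂ = |v₂ − v_a| = 4.306 km/s.
Δv = Δv₁ + Δv₂ = 5.425 + 4.306 = 9.731 km/s.

Δv = 9.731 km/s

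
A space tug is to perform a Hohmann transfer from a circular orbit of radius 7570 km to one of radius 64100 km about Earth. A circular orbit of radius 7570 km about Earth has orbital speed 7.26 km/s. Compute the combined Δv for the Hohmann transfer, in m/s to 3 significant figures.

Δv = 3800 m/s

From the circular-orbit relation v² = μ/r at r = 7570 km: μ = v²r = (7.26)² × 7570 = 3.98997×10^5 km³/s².
The Hohmann ellipse has a_t = (r₁ + r₂)/2 = 35835 km.
At r₁ the circular-orbit speed is v₁ = √(μ/r₁) = 7.260 km/s.
On the transfer ellipse at r₁, vis-viva gives v_p = √[μ(2/r₁ − 1/a_t)] = 9.710 km/s.
First burn Δv₁ = |v_p − v₁| = 2.450 km/s.
At r₂, v₂ = √(μ/r₂) = 2.495 km/s.
Transfer-orbit speed at r₂: v_a = √[μ(2/r₂ − 1/a_t)] = 1.147 km/s.
Second burn Δv₂ = |v₂ − v_a| = 1.348 km/s.
Δv = Δv₁ + Δv₂ = 2.450 + 1.348 = 3.798 km/s.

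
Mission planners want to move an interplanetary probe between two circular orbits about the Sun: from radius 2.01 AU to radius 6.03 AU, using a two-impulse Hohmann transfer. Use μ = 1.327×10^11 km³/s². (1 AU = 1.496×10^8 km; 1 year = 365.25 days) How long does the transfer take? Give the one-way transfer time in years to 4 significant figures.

In km: r₁ = 2.01 × 1.496×10^8 = 3.00696×10^8 km; r₂ = 6.03 × 1.496×10^8 = 9.02088×10^8 km.
Transfer-ellipse semi-major axis a_t = (r₁ + r₂)/2 = (3.00696×10^8 + 9.02088×10^8)/2 = 6.01392×10^8 km.
Transfer time t = π√(a_t³/μ) = π√((6.01392×10^8)³ / 1.327×10^11) = 1.2719×10^8 s.
Converting: 1.2719×10^8 s ÷ 3.15576×10^7 s/year (365.25 × 86400) = 4.030 years.

t = 4.030 years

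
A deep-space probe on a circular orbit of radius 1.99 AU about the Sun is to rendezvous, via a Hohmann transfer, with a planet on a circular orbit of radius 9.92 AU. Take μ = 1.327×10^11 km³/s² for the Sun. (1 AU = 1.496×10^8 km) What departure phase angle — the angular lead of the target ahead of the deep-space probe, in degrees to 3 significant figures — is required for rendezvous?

In km: r₁ = 1.99 × 1.496×10^8 = 2.97704×10^8 km; r₂ = 9.92 × 1.496×10^8 = 1.484032×10^9 km.
The Hohmann ellipse has a_t = (r₁ + r₂)/2 = 8.90868×10^8 km.
The half-period of the transfer ellipse is t = π√(a_t³/μ) = 2.2932×10^8 s.
The target's mean motion on its circular orbit is ω₂ = √(μ/r₂³) = 6.3719×10^-9 rad/s.
Angle swept by the target during transfer: ω₂·t = 1.4612 rad = 83.72°.
Arrival is 180° from departure on the ellipse, so φ = 180° − 83.72° = 96.3°.

φ = 96.3°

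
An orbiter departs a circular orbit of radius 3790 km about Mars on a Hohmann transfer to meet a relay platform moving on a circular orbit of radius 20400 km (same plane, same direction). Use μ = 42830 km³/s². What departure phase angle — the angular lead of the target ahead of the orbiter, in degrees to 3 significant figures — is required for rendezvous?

Transfer-ellipse semi-major axis a_t = (r₁ + r₂)/2 = (3790 + 20400)/2 = 12095 km.
The half-period of the transfer ellipse is t = π√(a_t³/μ) = 20192 s.
The target's mean motion on its circular orbit is ω₂ = √(μ/r₂³) = 7.1028×10^-5 rad/s.
Angle swept by the target during transfer: ω₂·t = 1.4342 rad = 82.17°.
Arrival is 180° from departure on the ellipse, so φ = 180° − 82.17° = 97.8°.

φ = 97.8°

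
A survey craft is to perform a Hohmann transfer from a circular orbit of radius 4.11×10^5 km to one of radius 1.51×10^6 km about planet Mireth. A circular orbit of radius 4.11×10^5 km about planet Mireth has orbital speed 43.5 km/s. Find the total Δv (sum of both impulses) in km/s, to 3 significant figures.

Δv = 18.9 km/s

From the circular-orbit relation v² = μ/r at r = 4.11×10^5 km: μ = v²r = (43.5)² × 4.11×10^5 = 7.77715×10^8 km³/s².
Semi-major axis of the transfer orbit: a_t = (4.110×10^5 + 1.510×10^6)/2 = 9.605×10^5 km.
Circular speed at r₁: v₁ = √(μ/r₁) = √(7.77715×10^8/4.110×10^5) = 43.50 km/s.
On the transfer ellipse at r₁, vis-viva equation gives v_p = √[μ(2/r₁ − 1/a_t)] = 54.54 km/s.
First burn Δv₁ = |v_p − v₁| = 11.04 km/s.
At r₂, v₂ = √(μ/r₂) = 22.6946 km/s.
Transfer-orbit speed at r₂: v_a = √[μ(2/r₂ − 1/a_t)] = 14.8455 km/s.
Second burn Δv₂ = |v₂ − v_a| = 7.849 km/s.
Δv = Δv₁ + Δv₂ = 11.04 + 7.849 = 18.89 km/s.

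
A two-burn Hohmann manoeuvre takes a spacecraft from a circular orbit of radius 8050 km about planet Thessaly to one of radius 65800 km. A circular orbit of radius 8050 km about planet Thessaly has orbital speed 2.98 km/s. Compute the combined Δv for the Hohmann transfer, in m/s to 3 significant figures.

From the circular-orbit relation v² = μ/r at r = 8050 km: μ = v²r = (2.98)² × 8050 = 71487.2 km³/s².
Semi-major axis of the transfer orbit: a_t = (8050 + 65800)/2 = 36925 km.
Circular speed at r₁: v₁ = √(μ/r₁) = √(71487.2/8050) = 2.980 km/s.
On the transfer ellipse at r₁, vis-viva equation gives v_p = √[μ(2/r₁ − 1/a_t)] = 3.978 km/s.
First burn Δv₁ = |v_p − v₁| = 0.9980 km/s.
Circular speed at r₂: v₂ = √(μ/r₂) = 1.0423 km/s.
Transfer-orbit speed at r₂: v_a = √[μ(2/r₂ − 1/a_t)] = 0.48667 km/s.
Second burn Δv₂ = |v₂ − v_a| = 0.5556 km/s.
Total Δv = Δv₁ + Δv₂ = 1.554 km/s.

Δv = 1550 m/s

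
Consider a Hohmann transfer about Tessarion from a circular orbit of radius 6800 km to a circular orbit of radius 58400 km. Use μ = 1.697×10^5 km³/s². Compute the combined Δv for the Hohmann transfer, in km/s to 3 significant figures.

Semi-major axis of the transfer orbit: a_t = (6800 + 58400)/2 = 32600 km.
Circular speed at r₁: v₁ = √(μ/r₁) = √(1.697×10^5/6800) = 4.9956 km/s.
Transfer-orbit speed at r₁ (vis-viva equation): v_p = √[μ(2/r₁ − 1/a_t)] = 6.6863 km/s.
First burn Δv₁ = |v_p − v₁| = 1.691 km/s.
At r₂, v₂ = √(μ/r₂) = 1.7046 km/s.
Transfer-orbit speed at r₂: v_a = √[μ(2/r₂ − 1/a_t)] = 0.77854 km/s.
Second burn Δv₂ = |v₂ − v_a| = 0.9261 km/s.
Δv = Δv₁ + Δv₂ = 1.691 + 0.9261 = 2.617 km/s.

Δv = 2.62 km/s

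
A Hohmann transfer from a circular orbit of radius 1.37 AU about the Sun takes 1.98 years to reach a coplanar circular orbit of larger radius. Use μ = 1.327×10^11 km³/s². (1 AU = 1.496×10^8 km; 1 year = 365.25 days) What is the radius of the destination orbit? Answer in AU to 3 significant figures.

r₂ = 3.64 AU

In km: r₁ = 1.37 × 1.496×10^8 = 2.04952×10^8 km.
Transfer time t = 1.98 years × 365.25 × 86400 s = 6.2484048×10^7 s, and t = π√(a_t³/μ).
So a_t = (μ t²/π²)^(1/3) = (1.327×10^11 × (6.2484048×10^7)² / π²)^(1/3) = 3.7443×10^8 km.
Since a_t = (r₁ + r₂)/2, r₂ = 2a_t − r₁ = 2×3.7443×10^8 − 2.04952×10^8 = 5.43908×10^8 km.
In AU: r₂ = 5.43908×10^8 / 1.496×10^8 = 3.64 AU.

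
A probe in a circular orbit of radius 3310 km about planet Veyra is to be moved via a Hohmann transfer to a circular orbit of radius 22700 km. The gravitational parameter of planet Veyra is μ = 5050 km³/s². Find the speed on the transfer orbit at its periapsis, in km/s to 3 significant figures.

v = 1.63 km/s

Semi-major axis of the transfer orbit: a_t = (3310 + 22700)/2 = 13005 km.
The periapsis of the transfer ellipse is at r = 3310 km.
Vis-viva: v = √[μ(2/r − 1/a_t)] = √[5050 × (2/3310 − 1/13005)] = 1.632 km/s.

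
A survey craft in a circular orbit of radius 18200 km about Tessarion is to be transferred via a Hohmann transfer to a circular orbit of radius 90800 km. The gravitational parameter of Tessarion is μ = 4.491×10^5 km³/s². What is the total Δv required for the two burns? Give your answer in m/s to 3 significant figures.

The Hohmann ellipse has a_t = (r₁ + r₂)/2 = 54500 km.
At r₁ the circular-orbit speed is v₁ = √(μ/r₁) = 4.9675 km/s.
Transfer-orbit speed at r₁ (vis-viva equation): v_p = √[μ(2/r₁ − 1/a_t)] = 6.4118 km/s.
First burn Δv₁ = |v_p − v₁| = 1.444 km/s.
At r₂, v₂ = √(μ/r₂) = 2.2240 km/s.
Transfer-orbit speed at r₂: v_a = √[μ(2/r₂ − 1/a_t)] = 1.2852 km/s.
Second burn Δv₂ = |v₂ − v_a| = 0.9388 km/s.
Total Δv = Δv₁ + Δv₂ = 2.383 km/s.

Δv = 2380 m/s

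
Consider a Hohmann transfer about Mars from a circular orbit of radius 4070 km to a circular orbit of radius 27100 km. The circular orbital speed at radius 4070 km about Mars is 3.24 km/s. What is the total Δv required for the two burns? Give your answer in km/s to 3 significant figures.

Δv = 1.65 km/s

From the circular-orbit relation v² = μ/r at r = 4070 km: μ = v²r = (3.24)² × 4070 = 42725.2 km³/s².
The Hohmann ellipse has a_t = (r₁ + r₂)/2 = 15585 km.
At r₁ the circular-orbit speed is v₁ = √(μ/r₁) = 3.240 km/s.
Transfer-orbit speed at r₁ (vis-viva): v_p = √[μ(2/r₁ − 1/a_t)] = 4.272 km/s.
First burn Δv₁ = |v_p − v₁| = 1.032 km/s.
Circular speed at r₂: v₂ = √(μ/r₂) = 1.25562 km/s.
Transfer-orbit speed at r₂: v_a = √[μ(2/r₂ − 1/a_t)] = 0.641655 km/s.
Second burn Δv₂ = |v₂ − v_a| = 0.6140 km/s.
Total Δv = Δv₁ + Δv₂ = 1.646 km/s.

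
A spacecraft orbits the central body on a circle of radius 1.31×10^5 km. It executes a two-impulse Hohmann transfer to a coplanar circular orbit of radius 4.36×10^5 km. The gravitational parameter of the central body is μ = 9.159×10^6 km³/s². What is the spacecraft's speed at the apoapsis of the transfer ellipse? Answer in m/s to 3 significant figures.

Semi-major axis of the transfer orbit: a_t = (1.310×10^5 + 4.360×10^5)/2 = 2.835×10^5 km.
The apoapsis of the transfer ellipse is at r = 4.360×10^5 km.
From the vis-viva equation, v = √[μ(2/r − 1/a_t)] = 3.116 km/s.

v = 3120 m/s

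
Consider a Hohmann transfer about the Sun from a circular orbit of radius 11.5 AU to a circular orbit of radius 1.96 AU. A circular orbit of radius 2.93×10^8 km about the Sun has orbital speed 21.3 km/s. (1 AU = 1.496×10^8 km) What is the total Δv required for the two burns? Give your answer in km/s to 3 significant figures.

Δv = 10.6 km/s

From the circular-orbit relation v² = μ/r at r = 2.93×10^8 km: μ = v²r = (21.3)² × 2.93×10^8 = 1.32931×10^11 km³/s².
In km: r₁ = 11.5 × 1.496×10^8 = 1.7204×10^9 km; r₂ = 1.96 × 1.496×10^8 = 2.93216×10^8 km.
Transfer-ellipse semi-major axis a_t = (r₁ + r₂)/2 = (1.7204×10^9 + 2.93216×10^8)/2 = 1.006808×10^9 km.
At r₁ the circular-orbit speed is v₁ = √(μ/r₁) = 8.790 km/s.
On the transfer ellipse at r₁, v² = μ(2/r − 1/a) gives v_a = √[μ(2/r₁ − 1/a_t)] = 4.744 km/s.
First burn Δv₁ = |v_a − v₁| = 4.046 km/s.
Circular speed at r₂: v₂ = √(μ/r₂) = 21.292 km/s.
Transfer-orbit speed at r₂: v_p = √[μ(2/r₂ − 1/a_t)] = 27.833 km/s.
Second burn Δv₂ = |v₂ − v_p| = 6.541 km/s.
Δv = Δv₁ + Δv₂ = 4.046 + 6.541 = 10.59 km/s.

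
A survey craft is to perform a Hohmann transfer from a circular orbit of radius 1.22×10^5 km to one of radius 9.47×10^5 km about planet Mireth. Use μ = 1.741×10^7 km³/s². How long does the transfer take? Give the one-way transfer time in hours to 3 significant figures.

Transfer-ellipse semi-major axis a_t = (r₁ + r₂)/2 = (1.220×10^5 + 9.470×10^5)/2 = 5.345×10^5 km.
Half the transfer-orbit period gives t = π√(a_t³/μ) = 2.942×10^5 s.
Converting: 2.942×10^5 s ÷ 3600 s/hour = 81.7 hours.

t = 81.7 hours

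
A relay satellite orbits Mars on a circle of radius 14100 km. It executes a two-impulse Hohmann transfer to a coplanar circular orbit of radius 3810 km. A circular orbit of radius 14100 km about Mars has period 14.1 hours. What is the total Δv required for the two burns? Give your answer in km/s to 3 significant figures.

From Kepler's third law T² = 4π²r³/μ at r = 14100 km, T = 14.1 hours = 14.1 × 3600 s = 50760 s: μ = 4π²r³/T² = 42951.1 km³/s².
Semi-major axis of the transfer orbit: a_t = (14100 + 3810)/2 = 8955 km.
At r₁ the circular-orbit speed is v₁ = √(μ/r₁) = 1.7453 km/s.
Transfer-orbit speed at r₁ (vis-viva equation): v_a = √[μ(2/r₁ − 1/a_t)] = 1.1384 km/s.
First burn Δv₁ = |v_a − v₁| = 0.6069 km/s.
At r₂, v₂ = √(μ/r₂) = 3.3576 km/s.
Transfer-orbit speed at r₂: v_p = √[μ(2/r₂ − 1/a_t)] = 4.2131 km/s.
Second burn Δv₂ = |v₂ − v_p| = 0.8555 km/s.
Total Δv = Δv₁ + Δv₂ = 1.462 km/s.

Δv = 1.46 km/s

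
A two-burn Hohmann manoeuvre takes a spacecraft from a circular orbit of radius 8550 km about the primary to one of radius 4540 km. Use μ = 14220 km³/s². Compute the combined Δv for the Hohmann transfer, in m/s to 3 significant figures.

Semi-major axis of the transfer orbit: a_t = (8550 + 4540)/2 = 6545 km.
Circular speed at r₁: v₁ = √(μ/r₁) = √(14220/8550) = 1.2896 km/s.
Transfer-orbit speed at r₁ (vis-viva): v_a = √[μ(2/r₁ − 1/a_t)] = 1.0741 km/s.
First burn Δv₁ = |v_a − v₁| = 0.2155 km/s.
Circular speed at r₂: v₂ = √(μ/r₂) = 1.770 km/s.
Transfer-orbit speed at r₂: v_p = √[μ(2/r₂ − 1/a_t)] = 2.023 km/s.
Second burn Δv₂ = |v₂ − v_p| = 0.2530 km/s.
Total Δv = Δv₁ + Δv₂ = 0.4685 km/s.

Δv = 469 m/s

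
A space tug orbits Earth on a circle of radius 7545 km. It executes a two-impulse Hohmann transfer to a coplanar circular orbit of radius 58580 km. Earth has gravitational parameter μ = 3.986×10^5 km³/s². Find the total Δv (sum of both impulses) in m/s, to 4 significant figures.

Transfer-ellipse semi-major axis a_t = (r₁ + r₂)/2 = (7545 + 58580)/2 = 33062.5 km.
Circular speed at r₁: v₁ = √(μ/r₁) = √(3.986×10^5/7545) = 7.2684 km/s.
Transfer-orbit speed at r₁ (vis-viva equation): v_p = √[μ(2/r₁ − 1/a_t)] = 9.6749 km/s.
First burn Δv₁ = |v_p − v₁| = 2.4065 km/s.
At r₂, v₂ = √(μ/r₂) = 2.6085 km/s.
Transfer-orbit speed at r₂: v_a = √[μ(2/r₂ − 1/a_t)] = 1.2461 km/s.
Second burn Δv₂ = |v₂ − v_a| = 1.3624 km/s.
Δv = Δv₁ + Δv₂ = 2.4065 + 1.3624 = 3.769 km/s.

Δv = 3769 m/s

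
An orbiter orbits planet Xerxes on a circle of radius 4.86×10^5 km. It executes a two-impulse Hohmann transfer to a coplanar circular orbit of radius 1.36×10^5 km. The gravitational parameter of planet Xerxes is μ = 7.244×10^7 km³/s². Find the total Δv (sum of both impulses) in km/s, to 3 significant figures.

Δv = 9.91 km/s

The Hohmann ellipse has a_t = (r₁ + r₂)/2 = 3.110×10^5 km.
At r₁ the circular-orbit speed is v₁ = √(μ/r₁) = 12.2087 km/s.
Transfer-orbit speed at r₁ (v² = μ(2/r − 1/a)): v_a = √[μ(2/r₁ − 1/a_t)] = 8.07347 km/s.
First burn Δv₁ = |v_a − v₁| = 4.135 km/s.
At r₂, v₂ = √(μ/r₂) = 23.079 km/s.
Transfer-orbit speed at r₂: v_p = √[μ(2/r₂ − 1/a_t)] = 28.851 km/s.
Second burn Δv₂ = |v₂ − v_p| = 5.772 km/s.
Δv = Δv₁ + Δv₂ = 4.135 + 5.772 = 9.907 km/s.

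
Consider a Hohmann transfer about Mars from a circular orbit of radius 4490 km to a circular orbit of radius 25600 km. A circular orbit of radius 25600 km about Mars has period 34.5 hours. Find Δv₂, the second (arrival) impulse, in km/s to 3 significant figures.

Δv₂ = 0.588 km/s

From Kepler's third law T² = 4π²r³/μ at r = 25600 km, T = 34.5 hours = 34.5 × 3600 s = 1.242×10^5 s: μ = 4π²r³/T² = 42937.5 km³/s².
Transfer-ellipse semi-major axis a_t = (r₁ + r₂)/2 = (4490 + 25600)/2 = 15045 km.
On the circular orbit at r = 25600 km, v_c = √(μ/r) = 1.2951 km/s.
Transfer-orbit speed at the same r (vis-viva, a = a_t): v_t = √[μ(2/r − 1/a_t)] = 0.70750 km/s.
Δv₂ = |v_t − v_c| = |0.70750 − 1.2951| = 0.5876 km/s.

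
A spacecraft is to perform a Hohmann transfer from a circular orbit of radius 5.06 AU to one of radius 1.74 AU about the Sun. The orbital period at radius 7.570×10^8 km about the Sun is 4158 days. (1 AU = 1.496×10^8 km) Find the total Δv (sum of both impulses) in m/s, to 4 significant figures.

From Kepler's third law T² = 4π²r³/μ at r = 7.570×10^8 km, T = 4158 days = 4158 × 86400 s = 3.592512×10^8 s: μ = 4π²r³/T² = 1.32694×10^11 km³/s².
In km: r₁ = 5.06 × 1.496×10^8 = 7.56976×10^8 km; r₂ = 1.74 × 1.496×10^8 = 2.60304×10^8 km.
Transfer-ellipse semi-major axis a_t = (r₁ + r₂)/2 = (7.56976×10^8 + 2.60304×10^8)/2 = 5.0864×10^8 km.
At r₁ the circular-orbit speed is v₁ = √(μ/r₁) = 13.24 km/s.
On the transfer ellipse at r₁, vis-viva gives v_a = √[μ(2/r₁ − 1/a_t)] = 9.472 km/s.
First burn Δv₁ = |v_a − v₁| = 3.768 km/s.
Circular speed at r₂: v₂ = √(μ/r₂) = 22.578 km/s.
Transfer-orbit speed at r₂: v_p = √[μ(2/r₂ − 1/a_t)] = 27.544 km/s.
Second burn Δv₂ = |v₂ − v_p| = 4.966 km/s.
Total Δv = Δv₁ + Δv₂ = 8.734 km/s.

Δv = 8734 m/s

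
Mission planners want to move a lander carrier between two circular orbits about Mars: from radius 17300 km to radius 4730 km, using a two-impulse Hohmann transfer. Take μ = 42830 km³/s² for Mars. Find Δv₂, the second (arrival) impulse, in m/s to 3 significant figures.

Semi-major axis of the transfer orbit: a_t = (17300 + 4730)/2 = 11015 km.
On the circular orbit at r = 4730 km, v_c = √(μ/r) = 3.009 km/s.
Transfer-orbit speed at the same r (vis-viva, a = a_t): v_t = √[μ(2/r − 1/a_t)] = 3.771 km/s.
Δv₂ = |v_t − v_c| = |3.771 − 3.009| = 0.7620 km/s.

Δv₂ = 762 m/s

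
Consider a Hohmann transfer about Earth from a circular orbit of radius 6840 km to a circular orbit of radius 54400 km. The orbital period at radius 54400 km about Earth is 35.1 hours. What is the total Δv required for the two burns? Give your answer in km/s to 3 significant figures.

Δv = 3.97 km/s

From Kepler's third law T² = 4π²r³/μ at r = 54400 km, T = 35.1 hours = 35.1 × 3600 s = 1.2636×10^5 s: μ = 4π²r³/T² = 3.98050×10^5 km³/s².
Semi-major axis of the transfer orbit: a_t = (6840 + 54400)/2 = 30620 km.
Circular speed at r₁: v₁ = √(μ/r₁) = √(3.98050×10^5/6840) = 7.6285 km/s.
Transfer-orbit speed at r₁ (v² = μ(2/r − 1/a)): v_p = √[μ(2/r₁ − 1/a_t)] = 10.168 km/s.
First burn Δv₁ = |v_p − v₁| = 2.5395 km/s.
Circular speed at r₂: v₂ = √(μ/r₂) = 2.7050 km/s.
Transfer-orbit speed at r₂: v_a = √[μ(2/r₂ − 1/a_t)] = 1.2785 km/s.
Second burn Δv₂ = |v₂ − v_a| = 1.4265 km/s.
Total Δv = Δv₁ + Δv₂ = 3.966 km/s.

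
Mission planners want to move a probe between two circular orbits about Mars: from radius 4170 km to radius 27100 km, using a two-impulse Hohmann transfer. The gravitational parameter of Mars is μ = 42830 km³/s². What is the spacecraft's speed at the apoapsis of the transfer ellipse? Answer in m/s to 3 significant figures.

Transfer-ellipse semi-major axis a_t = (r₁ + r₂)/2 = (4170 + 27100)/2 = 15635 km.
At apoapsis, r = 27100 km.
Vis-viva: v = √[μ(2/r − 1/a_t)] = √[42830 × (2/27100 − 1/15635)] = 0.6492 km/s.

v = 649 m/s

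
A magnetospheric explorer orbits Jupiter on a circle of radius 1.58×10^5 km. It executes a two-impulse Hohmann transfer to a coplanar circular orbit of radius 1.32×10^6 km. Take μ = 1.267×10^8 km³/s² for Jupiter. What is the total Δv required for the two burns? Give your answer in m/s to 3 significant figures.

The Hohmann ellipse has a_t = (r₁ + r₂)/2 = 7.390×10^5 km.
Circular speed at r₁: v₁ = √(μ/r₁) = √(1.267×10^8/1.580×10^5) = 28.3178 km/s.
On the transfer ellipse at r₁, v² = μ(2/r − 1/a) gives v_p = √[μ(2/r₁ − 1/a_t)] = 37.8464 km/s.
First burn Δv₁ = |v_p − v₁| = 9.529 km/s.
At r₂, v₂ = √(μ/r₂) = 9.797 km/s.
Transfer-orbit speed at r₂: v_a = √[μ(2/r₂ − 1/a_t)] = 4.530 km/s.
Second burn Δv₂ = |v₂ − v_a| = 5.267 km/s.
Total Δv = Δv₁ + Δv₂ = 14.80 km/s.

Δv = 14800 m/s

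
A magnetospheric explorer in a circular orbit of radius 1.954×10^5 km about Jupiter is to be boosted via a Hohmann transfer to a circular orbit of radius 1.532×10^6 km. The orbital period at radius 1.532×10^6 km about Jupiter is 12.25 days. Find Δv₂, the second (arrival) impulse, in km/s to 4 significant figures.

Δv₂ = 4.769 km/s

From Kepler's third law T² = 4π²r³/μ at r = 1.532×10^6 km, T = 12.25 days = 12.25 × 86400 s = 1.0584×10^6 s: μ = 4π²r³/T² = 1.26717×10^8 km³/s².
Semi-major axis of the transfer orbit: a_t = (1.954×10^5 + 1.532×10^6)/2 = 8.637×10^5 km.
Circular speed at r = 1.532×10^6 km: v_c = √(μ/r) = 9.095 km/s.
Transfer-orbit speed at the same r (vis-viva, a = a_t): v_t = √[μ(2/r − 1/a_t)] = 4.326 km/s.
Δv₂ = |v_t − v_c| = |4.326 − 9.095| = 4.769 km/s.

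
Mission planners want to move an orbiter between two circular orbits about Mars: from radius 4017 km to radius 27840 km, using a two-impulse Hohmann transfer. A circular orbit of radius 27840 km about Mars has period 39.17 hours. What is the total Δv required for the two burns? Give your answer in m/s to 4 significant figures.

Δv = 1669 m/s

From Kepler's third law T² = 4π²r³/μ at r = 27840 km, T = 39.17 hours = 39.17 × 3600 s = 1.41012×10^5 s: μ = 4π²r³/T² = 42840.6 km³/s².
Semi-major axis of the transfer orbit: a_t = (4017 + 27840)/2 = 15928.5 km.
At r₁ the circular-orbit speed is v₁ = √(μ/r₁) = 3.2657 km/s.
On the transfer ellipse at r₁, v² = μ(2/r − 1/a) gives v_p = √[μ(2/r₁ − 1/a_t)] = 4.3174 km/s.
First burn Δv₁ = |v_p − v₁| = 1.0517 km/s.
Circular speed at r₂: v₂ = √(μ/r₂) = 1.240489 km/s.
Transfer-orbit speed at r₂: v_a = √[μ(2/r₂ − 1/a_t)] = 0.6229548 km/s.
Second burn Δv₂ = |v₂ − v_a| = 0.61753 km/s.
Total Δv = Δv₁ + Δv₂ = 1.669 km/s.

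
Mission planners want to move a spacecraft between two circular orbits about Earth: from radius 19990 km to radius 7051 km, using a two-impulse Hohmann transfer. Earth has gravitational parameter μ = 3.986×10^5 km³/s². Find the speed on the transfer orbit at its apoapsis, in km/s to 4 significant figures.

Semi-major axis of the transfer orbit: a_t = (19990 + 7051)/2 = 13520.5 km.
The apoapsis of the transfer ellipse is at r = 19990 km.
Applying v² = μ(2/r − 1/a_t): v = 3.225 km/s.

v = 3.225 km/s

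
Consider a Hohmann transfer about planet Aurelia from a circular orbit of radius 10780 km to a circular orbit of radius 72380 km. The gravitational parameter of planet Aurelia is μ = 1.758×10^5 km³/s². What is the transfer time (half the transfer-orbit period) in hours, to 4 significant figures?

Semi-major axis of the transfer orbit: a_t = (10780 + 72380)/2 = 41580 km.
Transfer time t = π√(a_t³/μ) = π√((41580)³ / 1.758×10^5) = 63530 s.
Converting: 63530 s ÷ 3600 s/hour = 17.65 hours.

t = 17.65 hours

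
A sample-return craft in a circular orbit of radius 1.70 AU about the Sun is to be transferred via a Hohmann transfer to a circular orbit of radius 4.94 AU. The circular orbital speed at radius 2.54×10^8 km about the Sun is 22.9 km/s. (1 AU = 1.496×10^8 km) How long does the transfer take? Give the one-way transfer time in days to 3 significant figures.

t = 1100 days

From the circular-orbit relation v² = μ/r at r = 2.54×10^8 km: μ = v²r = (22.9)² × 2.54×10^8 = 1.33200×10^11 km³/s².
In km: r₁ = 1.70 × 1.496×10^8 = 2.5432×10^8 km; r₂ = 4.94 × 1.496×10^8 = 7.39024×10^8 km.
Semi-major axis of the transfer orbit: a_t = (2.5432×10^8 + 7.39024×10^8)/2 = 4.96672×10^8 km.
Half the transfer-orbit period gives t = π√(a_t³/μ) = 9.528×10^7 s.
Converting: 9.528×10^7 s ÷ 86400 s/day = 1100 days.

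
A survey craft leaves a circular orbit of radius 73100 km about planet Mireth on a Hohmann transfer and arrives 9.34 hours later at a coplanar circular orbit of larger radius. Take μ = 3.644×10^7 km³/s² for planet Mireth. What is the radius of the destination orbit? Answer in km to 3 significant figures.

Transfer time t = 9.34 hours = 33624 s, and t = π√(a_t³/μ).
So a_t = (μ t²/π²)^(1/3) = (3.644×10^7 × (33624)² / π²)^(1/3) = 1.6101×10^5 km.
Since a_t = (r₁ + r₂)/2, r₂ = 2a_t − r₁ = 2×1.6101×10^5 − 73100 = 2.4892×10^5 km.

r₂ = 2.49×10^5 km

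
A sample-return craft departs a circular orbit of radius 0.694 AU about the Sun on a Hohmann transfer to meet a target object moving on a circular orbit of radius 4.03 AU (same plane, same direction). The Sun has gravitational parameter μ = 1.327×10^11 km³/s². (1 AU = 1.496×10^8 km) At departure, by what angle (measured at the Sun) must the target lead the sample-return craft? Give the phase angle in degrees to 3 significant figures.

In km: r₁ = 0.694 × 1.496×10^8 = 1.038224×10^8 km; r₂ = 4.03 × 1.496×10^8 = 6.02888×10^8 km.
The Hohmann ellipse has a_t = (r₁ + r₂)/2 = 3.533552×10^8 km.
Transfer time t = π√(a_t³/μ) = 5.728×10^7 s.
The target's mean motion on its circular orbit is ω₂ = √(μ/r₂³) = 2.461×10^-8 rad/s.
Angle swept by the target during transfer: ω₂·t = 1.4097 rad = 80.77°.
Arrival is 180° from departure on the ellipse, so φ = 180° − 80.77° = 99.2°.

φ = 99.2°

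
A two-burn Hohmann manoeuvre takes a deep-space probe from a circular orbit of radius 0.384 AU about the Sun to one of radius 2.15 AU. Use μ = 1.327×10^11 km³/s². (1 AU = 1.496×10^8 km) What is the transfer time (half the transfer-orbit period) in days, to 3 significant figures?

In km: r₁ = 0.384 × 1.496×10^8 = 5.74464×10^7 km; r₂ = 2.15 × 1.496×10^8 = 3.2164×10^8 km.
The Hohmann ellipse has a_t = (r₁ + r₂)/2 = 1.895432×10^8 km.
Transfer time t = π√(a_t³/μ) = π√((1.895432×10^8)³ / 1.327×10^11) = 2.250×10^7 s.
Converting: 2.250×10^7 s ÷ 86400 s/day = 260 days.

t = 260 days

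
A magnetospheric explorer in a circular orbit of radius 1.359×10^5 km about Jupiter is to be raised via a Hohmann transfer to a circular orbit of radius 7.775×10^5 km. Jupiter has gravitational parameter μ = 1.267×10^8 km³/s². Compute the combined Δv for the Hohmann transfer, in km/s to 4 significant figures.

Δv = 15.11 km/s

The Hohmann ellipse has a_t = (r₁ + r₂)/2 = 4.567×10^5 km.
Circular speed at r₁: v₁ = √(μ/r₁) = √(1.267×10^8/1.359×10^5) = 30.5336 km/s.
On the transfer ellipse at r₁, vis-viva equation gives v_p = √[μ(2/r₁ − 1/a_t)] = 39.8394 km/s.
First burn Δv₁ = |v_p − v₁| = 9.306 km/s.
At r₂, v₂ = √(μ/r₂) = 12.766 km/s.
Transfer-orbit speed at r₂: v_a = √[μ(2/r₂ − 1/a_t)] = 6.9636 km/s.
Second burn Δv₂ = |v₂ − v_a| = 5.802 km/s.
Δv = Δv₁ + Δv₂ = 9.306 + 5.802 = 15.11 km/s.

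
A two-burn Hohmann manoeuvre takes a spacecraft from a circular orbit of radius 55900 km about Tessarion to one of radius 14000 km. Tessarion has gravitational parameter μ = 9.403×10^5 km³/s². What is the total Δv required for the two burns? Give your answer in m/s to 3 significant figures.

Δv = 3670 m/s

Transfer-ellipse semi-major axis a_t = (r₁ + r₂)/2 = (55900 + 14000)/2 = 34950 km.
Circular speed at r₁: v₁ = √(μ/r₁) = √(9.403×10^5/55900) = 4.1014 km/s.
On the transfer ellipse at r₁, vis-viva equation gives v_a = √[μ(2/r₁ − 1/a_t)] = 2.5958 km/s.
First burn Δv₁ = |v_a − v₁| = 1.506 km/s.
At r₂, v₂ = √(μ/r₂) = 8.19538 km/s.
Transfer-orbit speed at r₂: v_p = √[μ(2/r₂ − 1/a_t)] = 10.3646 km/s.
Second burn Δv₂ = |v₂ − v_p| = 2.169 km/s.
Δv = Δv₁ + Δv₂ = 1.506 + 2.169 = 3.675 km/s.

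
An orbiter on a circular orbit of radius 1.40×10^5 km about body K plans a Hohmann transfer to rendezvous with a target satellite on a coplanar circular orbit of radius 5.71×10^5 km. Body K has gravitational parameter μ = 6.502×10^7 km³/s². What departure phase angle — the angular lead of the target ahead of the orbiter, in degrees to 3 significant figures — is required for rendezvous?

The Hohmann ellipse has a_t = (r₁ + r₂)/2 = 3.555×10^5 km.
Transfer time t = π√(a_t³/μ) = 82582.1 s.
Target angular speed ω₂ = √(μ/r₂³) = 1.86883×10^-5 rad/s.
Angle swept by the target during transfer: ω₂·t = 1.54332 rad = 88.43°.
The orbiter traverses 180° on the transfer ellipse, so the target must lead by 180° − 88.43° = 91.6°.

φ = 91.6°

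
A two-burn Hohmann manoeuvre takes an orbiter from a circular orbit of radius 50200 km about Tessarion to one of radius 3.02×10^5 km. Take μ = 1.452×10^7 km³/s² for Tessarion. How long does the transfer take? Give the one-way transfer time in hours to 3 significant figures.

Semi-major axis of the transfer orbit: a_t = (50200 + 3.020×10^5)/2 = 1.761×10^5 km.
By Kepler's third law the transfer-orbit period is T = 2π√(a_t³/μ), so t = T/2 = 60930 s.
Converting: 60930 s ÷ 3600 s/hour = 16.9 hours.

t = 16.9 hours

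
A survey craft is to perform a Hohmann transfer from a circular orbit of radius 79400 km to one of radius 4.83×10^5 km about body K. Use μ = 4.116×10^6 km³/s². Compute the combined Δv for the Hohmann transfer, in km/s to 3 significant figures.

Transfer-ellipse semi-major axis a_t = (r₁ + r₂)/2 = (79400 + 4.830×10^5)/2 = 2.812×10^5 km.
Circular speed at r₁: v₁ = √(μ/r₁) = √(4.116×10^6/79400) = 7.200 km/s.
On the transfer ellipse at r₁, vis-viva equation gives v_p = √[μ(2/r₁ − 1/a_t)] = 9.436 km/s.
First burn Δv₁ = |v_p − v₁| = 2.236 km/s.
Circular speed at r₂: v₂ = √(μ/r₂) = 2.919 km/s.
Transfer-orbit speed at r₂: v_a = √[μ(2/r₂ − 1/a_t)] = 1.551 km/s.
Second burn Δv₂ = |v₂ − v_a| = 1.368 km/s.
Total Δv = Δv₁ + Δv₂ = 3.604 km/s.

Δv = 3.60 km/s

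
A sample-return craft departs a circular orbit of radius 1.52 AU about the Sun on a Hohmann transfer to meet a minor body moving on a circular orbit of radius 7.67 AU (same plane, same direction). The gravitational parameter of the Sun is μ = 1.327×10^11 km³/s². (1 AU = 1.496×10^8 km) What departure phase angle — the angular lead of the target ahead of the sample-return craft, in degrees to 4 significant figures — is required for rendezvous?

φ = 96.53°

In km: r₁ = 1.52 × 1.496×10^8 = 2.27392×10^8 km; r₂ = 7.67 × 1.496×10^8 = 1.147432×10^9 km.
Semi-major axis of the transfer orbit: a_t = (2.27392×10^8 + 1.147432×10^9)/2 = 6.87412×10^8 km.
Transfer time t = π√(a_t³/μ) = 1.55432×10^8 s.
Target angular speed ω₂ = √(μ/r₂³) = 9.37228×10^-9 rad/s.
Angle swept by the target during transfer: ω₂·t = 1.4568 rad = 83.47°.
The sample-return craft traverses 180° on the transfer ellipse, so the target must lead by 180° − 83.47° = 96.53°.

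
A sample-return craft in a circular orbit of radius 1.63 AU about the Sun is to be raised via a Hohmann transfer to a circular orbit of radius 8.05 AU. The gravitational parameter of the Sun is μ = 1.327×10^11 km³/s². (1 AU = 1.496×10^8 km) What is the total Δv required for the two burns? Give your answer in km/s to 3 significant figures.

Δv = 11.2 km/s

In km: r₁ = 1.63 × 1.496×10^8 = 2.43848×10^8 km; r₂ = 8.05 × 1.496×10^8 = 1.20428×10^9 km.
Semi-major axis of the transfer orbit: a_t = (2.43848×10^8 + 1.20428×10^9)/2 = 7.24064×10^8 km.
At r₁ the circular-orbit speed is v₁ = √(μ/r₁) = 23.328 km/s.
On the transfer ellipse at r₁, vis-viva gives v_p = √[μ(2/r₁ − 1/a_t)] = 30.085 km/s.
First burn Δv₁ = |v_p − v₁| = 6.757 km/s.
Circular speed at r₂: v₂ = √(μ/r₂) = 10.497 km/s.
Transfer-orbit speed at r₂: v_a = √[μ(2/r₂ − 1/a_t)] = 6.0918 km/s.
Second burn Δv₂ = |v₂ − v_a| = 4.405 km/s.
Δv = Δv₁ + Δv₂ = 6.757 + 4.405 = 11.16 km/s.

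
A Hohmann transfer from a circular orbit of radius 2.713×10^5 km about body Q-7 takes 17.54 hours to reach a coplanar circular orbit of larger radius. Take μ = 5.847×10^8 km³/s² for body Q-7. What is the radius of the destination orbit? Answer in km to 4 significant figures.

Transfer time t = 17.54 hours = 63144 s, and t = π√(a_t³/μ).
So a_t = (μ t²/π²)^(1/3) = (5.847×10^8 × (63144)² / π²)^(1/3) = 6.1816×10^5 km.
Since a_t = (r₁ + r₂)/2, r₂ = 2a_t − r₁ = 2×6.1816×10^5 − 2.713×10^5 = 9.6502×10^5 km.

r₂ = 9.650×10^5 km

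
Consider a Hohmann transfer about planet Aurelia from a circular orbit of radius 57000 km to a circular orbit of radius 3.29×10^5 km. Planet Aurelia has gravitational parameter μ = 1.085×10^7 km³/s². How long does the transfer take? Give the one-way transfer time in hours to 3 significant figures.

Transfer-ellipse semi-major axis a_t = (r₁ + r₂)/2 = (57000 + 3.290×10^5)/2 = 1.930×10^5 km.
Transfer time t = π√(a_t³/μ) = π√((1.930×10^5)³ / 1.085×10^7) = 80870 s.
Converting: 80870 s ÷ 3600 s/hour = 22.5 hours.

t = 22.5 hours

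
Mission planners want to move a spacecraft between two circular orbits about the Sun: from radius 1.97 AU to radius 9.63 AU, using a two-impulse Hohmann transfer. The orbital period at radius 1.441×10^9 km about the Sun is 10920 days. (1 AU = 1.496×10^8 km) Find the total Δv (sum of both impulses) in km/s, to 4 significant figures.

Δv = 10.13 km/s

From Kepler's third law T² = 4π²r³/μ at r = 1.441×10^9 km, T = 10920 days = 10920 × 86400 s = 9.43488×10^8 s: μ = 4π²r³/T² = 1.32702×10^11 km³/s².
In km: r₁ = 1.97 × 1.496×10^8 = 2.94712×10^8 km; r₂ = 9.63 × 1.496×10^8 = 1.440648×10^9 km.
Transfer-ellipse semi-major axis a_t = (r₁ + r₂)/2 = (2.94712×10^8 + 1.440648×10^9)/2 = 8.6768×10^8 km.
At r₁ the circular-orbit speed is v₁ = √(μ/r₁) = 21.220 km/s.
On the transfer ellipse at r₁, v² = μ(2/r − 1/a) gives v_p = √[μ(2/r₁ − 1/a_t)] = 27.343 km/s.
First burn Δv₁ = |v_p − v₁| = 6.123 km/s.
At r₂, v₂ = √(μ/r₂) = 9.5976 km/s.
Transfer-orbit speed at r₂: v_a = √[μ(2/r₂ − 1/a_t)] = 5.5934 km/s.
Second burn Δv₂ = |v₂ − v_a| = 4.004 km/s.
Total Δv = Δv₁ + Δv₂ = 10.13 km/s.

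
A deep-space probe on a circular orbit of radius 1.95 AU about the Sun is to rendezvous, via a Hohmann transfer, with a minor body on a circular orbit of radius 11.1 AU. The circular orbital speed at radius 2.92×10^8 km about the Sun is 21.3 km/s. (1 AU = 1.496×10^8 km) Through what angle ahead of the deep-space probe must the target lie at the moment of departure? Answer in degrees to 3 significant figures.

From the circular-orbit relation v² = μ/r at r = 2.92×10^8 km: μ = v²r = (21.3)² × 2.92×10^8 = 1.32477×10^11 km³/s².
In km: r₁ = 1.95 × 1.496×10^8 = 2.9172×10^8 km; r₂ = 11.1 × 1.496×10^8 = 1.66056×10^9 km.
The Hohmann ellipse has a_t = (r₁ + r₂)/2 = 9.7614×10^8 km.
The half-period of the transfer ellipse is t = π√(a_t³/μ) = 2.632×10^8 s.
The target's mean motion on its circular orbit is ω₂ = √(μ/r₂³) = 5.379×10^-9 rad/s.
Angle swept by the target during transfer: ω₂·t = 1.416 rad = 81.13°.
The deep-space probe traverses 180° on the transfer ellipse, so the target must lead by 180° − 81.13° = 98.9°.

φ = 98.9°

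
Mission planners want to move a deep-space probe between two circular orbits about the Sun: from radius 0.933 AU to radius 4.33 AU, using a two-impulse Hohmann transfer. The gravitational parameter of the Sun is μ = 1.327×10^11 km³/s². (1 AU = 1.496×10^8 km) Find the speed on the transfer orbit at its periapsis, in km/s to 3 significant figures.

In km: r₁ = 0.933 × 1.496×10^8 = 1.395768×10^8 km; r₂ = 4.33 × 1.496×10^8 = 6.47768×10^8 km.
Semi-major axis of the transfer orbit: a_t = (1.395768×10^8 + 6.47768×10^8)/2 = 3.936724×10^8 km.
At periapsis, r = 1.395768×10^8 km.
Vis-viva: v = √[μ(2/r − 1/a_t)] = √[1.327×10^11 × (2/1.395768×10^8 − 1/3.936724×10^8)] = 39.55 km/s.

v = 39.6 km/s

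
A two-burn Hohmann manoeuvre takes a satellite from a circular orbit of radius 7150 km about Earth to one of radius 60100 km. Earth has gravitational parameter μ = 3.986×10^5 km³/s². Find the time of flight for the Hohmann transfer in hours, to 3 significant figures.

The Hohmann ellipse has a_t = (r₁ + r₂)/2 = 33625 km.
By Kepler's third law the transfer-orbit period is T = 2π√(a_t³/μ), so t = T/2 = 30680 s.
Converting: 30680 s ÷ 3600 s/hour = 8.52 hours.

t = 8.52 hours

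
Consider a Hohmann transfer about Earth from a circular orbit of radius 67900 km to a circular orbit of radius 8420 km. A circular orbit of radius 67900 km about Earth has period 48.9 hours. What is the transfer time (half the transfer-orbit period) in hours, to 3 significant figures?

t = 10.3 hours

From Kepler's third law T² = 4π²r³/μ at r = 67900 km, T = 48.9 hours = 48.9 × 3600 s = 1.7604×10^5 s: μ = 4π²r³/T² = 3.98792×10^5 km³/s².
The Hohmann ellipse has a_t = (r₁ + r₂)/2 = 38160 km.
Half the transfer-orbit period gives t = π√(a_t³/μ) = 37080 s.
Converting: 37080 s ÷ 3600 s/hour = 10.3 hours.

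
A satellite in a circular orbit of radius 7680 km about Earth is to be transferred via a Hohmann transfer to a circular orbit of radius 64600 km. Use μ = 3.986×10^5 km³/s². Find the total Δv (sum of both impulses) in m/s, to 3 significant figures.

Δv = 3770 m/s

Semi-major axis of the transfer orbit: a_t = (7680 + 64600)/2 = 36140 km.
At r₁ the circular-orbit speed is v₁ = √(μ/r₁) = 7.204 km/s.
On the transfer ellipse at r₁, v² = μ(2/r − 1/a) gives v_p = √[μ(2/r₁ − 1/a_t)] = 9.632 km/s.
First burn Δv₁ = |v_p − v₁| = 2.428 km/s.
Circular speed at r₂: v₂ = √(μ/r₂) = 2.484 km/s.
Transfer-orbit speed at r₂: v_a = √[μ(2/r₂ − 1/a_t)] = 1.145 km/s.
Second burn Δv₂ = |v₂ − v_a| = 1.339 km/s.
Total Δv = Δv₁ + Δv₂ = 3.767 km/s.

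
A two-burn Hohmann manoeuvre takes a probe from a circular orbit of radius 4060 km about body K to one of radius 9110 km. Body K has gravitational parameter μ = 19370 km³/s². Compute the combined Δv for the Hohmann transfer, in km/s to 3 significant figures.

Δv = 0.698 km/s

Semi-major axis of the transfer orbit: a_t = (4060 + 9110)/2 = 6585 km.
Circular speed at r₁: v₁ = √(μ/r₁) = √(19370/4060) = 2.1842 km/s.
Transfer-orbit speed at r₁ (vis-viva): v_p = √[μ(2/r₁ − 1/a_t)] = 2.5691 km/s.
First burn Δv₁ = |v_p − v₁| = 0.3849 km/s.
Circular speed at r₂: v₂ = √(μ/r₂) = 1.4582 km/s.
Transfer-orbit speed at r₂: v_a = √[μ(2/r₂ − 1/a_t)] = 1.1450 km/s.
Second burn Δv₂ = |v₂ − v_a| = 0.3132 km/s.
Total Δv = Δv₁ + Δv₂ = 0.6981 km/s.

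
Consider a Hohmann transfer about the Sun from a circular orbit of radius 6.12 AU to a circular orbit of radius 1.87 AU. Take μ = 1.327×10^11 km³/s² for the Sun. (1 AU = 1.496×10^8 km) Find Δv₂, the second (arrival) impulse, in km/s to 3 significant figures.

Δv₂ = 5.18 km/s

In km: r₁ = 6.12 × 1.496×10^8 = 9.15552×10^8 km; r₂ = 1.87 × 1.496×10^8 = 2.79752×10^8 km.
Semi-major axis of the transfer orbit: a_t = (9.15552×10^8 + 2.79752×10^8)/2 = 5.97652×10^8 km.
On the circular orbit at r = 2.79752×10^8 km, v_c = √(μ/r) = 21.780 km/s.
Transfer-orbit speed at the same r (vis-viva, a = a_t): v_t = √[μ(2/r − 1/a_t)] = 26.957 km/s.
Δv₂ = |v_t − v_c| = |26.957 − 21.780| = 5.177 km/s.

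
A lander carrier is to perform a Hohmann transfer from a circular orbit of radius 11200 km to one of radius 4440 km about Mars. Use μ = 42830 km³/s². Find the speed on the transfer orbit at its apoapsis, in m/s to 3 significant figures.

v = 1470 m/s

Transfer-ellipse semi-major axis a_t = (r₁ + r₂)/2 = (11200 + 4440)/2 = 7820 km.
The apoapsis of the transfer ellipse is at r = 11200 km.
Vis-viva: v = √[μ(2/r − 1/a_t)] = √[42830 × (2/11200 − 1/7820)] = 1.474 km/s.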